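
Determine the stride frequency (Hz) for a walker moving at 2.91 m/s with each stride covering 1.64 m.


f = v / stride_length
f = 2.91 / 1.64
f = 1.7744


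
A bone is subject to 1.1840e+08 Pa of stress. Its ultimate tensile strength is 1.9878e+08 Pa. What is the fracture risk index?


FRI = applied / ultimate
FRI = 1.1840e+08 / 1.9878e+08
FRI = 0.5956


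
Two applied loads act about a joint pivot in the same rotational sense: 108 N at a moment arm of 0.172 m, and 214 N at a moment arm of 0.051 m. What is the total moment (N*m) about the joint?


M = F1 * d1 + F2 * d2
M = 108 * 0.172 + 214 * 0.051
M = 18.5760 + 10.9140
M = 29.4900


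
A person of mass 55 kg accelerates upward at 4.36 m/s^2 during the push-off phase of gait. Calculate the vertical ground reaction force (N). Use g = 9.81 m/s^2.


GRF = m * (g + a)
GRF = 55 * (9.81 + 4.36)
GRF = 55 * 14.1700
GRF = 779.3500


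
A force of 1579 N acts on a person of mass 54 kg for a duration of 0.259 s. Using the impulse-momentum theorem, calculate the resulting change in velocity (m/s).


J = F * dt = 1579 * 0.259 = 408.9610 N*s
delta_v = J / m
delta_v = 408.9610 / 54
delta_v = 7.5734


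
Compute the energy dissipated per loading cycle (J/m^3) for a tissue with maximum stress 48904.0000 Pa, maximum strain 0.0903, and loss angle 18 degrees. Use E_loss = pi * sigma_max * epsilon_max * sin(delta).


E_loss = pi * sigma_max * epsilon_max * sin(delta)
delta = 18 deg = 0.3142 rad
sin(delta) = 0.3090
E_loss = pi * 48904.0000 * 0.0903 * 0.3090
E_loss = 4287.1075


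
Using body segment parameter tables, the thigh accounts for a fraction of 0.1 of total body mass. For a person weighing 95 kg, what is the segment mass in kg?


m_segment = body_mass * fraction
m_segment = 95 * 0.1
m_segment = 9.5000


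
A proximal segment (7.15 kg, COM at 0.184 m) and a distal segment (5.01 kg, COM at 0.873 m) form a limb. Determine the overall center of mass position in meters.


COM = (m1*x1 + m2*x2) / (m1 + m2)
COM = (7.15*0.184 + 5.01*0.873) / (7.15 + 5.01)
Numerator = 5.6893
Denominator = 12.1600
COM = 0.4679


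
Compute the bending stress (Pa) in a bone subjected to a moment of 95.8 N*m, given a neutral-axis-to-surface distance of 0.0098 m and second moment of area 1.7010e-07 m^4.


sigma = M * c / I
sigma = 95.8 * 0.0098 / 1.7010e-07
M * c = 0.9388
sigma = 5.5193e+06


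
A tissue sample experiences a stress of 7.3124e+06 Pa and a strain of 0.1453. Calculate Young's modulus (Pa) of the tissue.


E = stress / strain
E = 7.3124e+06 / 0.1453
E = 5.0326e+07


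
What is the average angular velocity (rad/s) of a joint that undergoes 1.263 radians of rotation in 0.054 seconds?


omega = delta_theta / delta_t
omega = 1.263 / 0.054
omega = 23.3889


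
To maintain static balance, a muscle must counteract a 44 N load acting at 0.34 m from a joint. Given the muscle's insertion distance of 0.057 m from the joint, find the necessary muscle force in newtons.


F_muscle = W * d_load / d_muscle
F_muscle = 44 * 0.34 / 0.057
Numerator = 14.9600
F_muscle = 262.4561


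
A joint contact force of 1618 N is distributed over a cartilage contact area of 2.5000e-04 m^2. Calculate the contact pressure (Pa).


P = F / A
P = 1618 / 2.5000e-04
P = 6.4720e+06


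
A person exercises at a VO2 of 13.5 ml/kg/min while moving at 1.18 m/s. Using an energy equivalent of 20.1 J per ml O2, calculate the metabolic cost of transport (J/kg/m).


Power per kg = VO2 * 20.1 / 60
Power per kg = 13.5 * 20.1 / 60 = 4.5225 W/kg
Cost = power_per_kg / speed
Cost = 4.5225 / 1.18
Cost = 3.8326


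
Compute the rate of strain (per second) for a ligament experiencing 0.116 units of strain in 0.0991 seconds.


strain_rate = delta_strain / delta_t
strain_rate = 0.116 / 0.0991
strain_rate = 1.1705


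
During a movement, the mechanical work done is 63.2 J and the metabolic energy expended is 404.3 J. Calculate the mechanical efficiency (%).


eta = (W_mech / E_meta) * 100
eta = (63.2 / 404.3) * 100
ratio = 0.1563
eta = 15.6320


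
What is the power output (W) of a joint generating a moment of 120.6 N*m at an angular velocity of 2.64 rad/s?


P = M * omega
P = 120.6 * 2.64
P = 318.3840


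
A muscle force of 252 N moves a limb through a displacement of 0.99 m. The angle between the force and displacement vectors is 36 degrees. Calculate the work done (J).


W = F * d * cos(theta)
theta = 36 deg = 0.6283 rad
cos(theta) = 0.8090
W = 252 * 0.99 * 0.8090
W = 201.8336


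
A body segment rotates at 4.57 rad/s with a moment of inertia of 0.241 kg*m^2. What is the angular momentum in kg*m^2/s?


L = I * omega
L = 0.241 * 4.57
L = 1.1014


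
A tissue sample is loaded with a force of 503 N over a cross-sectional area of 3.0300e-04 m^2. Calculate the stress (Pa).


stress = F / A
stress = 503 / 3.0300e-04
stress = 1.6601e+06


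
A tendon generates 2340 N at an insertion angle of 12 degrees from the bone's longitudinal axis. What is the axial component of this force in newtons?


F_eff = F_tendon * cos(theta)
theta = 12 deg = 0.2094 rad
cos(theta) = 0.9781
F_eff = 2340 * 0.9781
F_eff = 2288.8654


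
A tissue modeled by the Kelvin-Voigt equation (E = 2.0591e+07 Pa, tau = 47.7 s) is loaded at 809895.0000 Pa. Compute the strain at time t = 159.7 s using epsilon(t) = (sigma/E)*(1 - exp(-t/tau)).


epsilon(t) = (sigma/E) * (1 - exp(-t/tau))
sigma/E = 809895.0000 / 2.0591e+07 = 0.0393
exp(-t/tau) = exp(-159.7 / 47.7) = 0.0352
epsilon = 0.0393 * (1 - 0.0352)
epsilon = 0.0379


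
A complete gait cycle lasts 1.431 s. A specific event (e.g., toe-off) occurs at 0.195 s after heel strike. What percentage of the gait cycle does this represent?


pct = (event_time / cycle_time) * 100
pct = (0.195 / 1.431) * 100
ratio = 0.1363
pct = 13.6268


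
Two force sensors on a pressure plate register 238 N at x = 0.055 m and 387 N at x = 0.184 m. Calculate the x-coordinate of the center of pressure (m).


COP_x = (F1*x1 + F2*x2) / (F1 + F2)
COP_x = (238*0.055 + 387*0.184) / (238 + 387)
Numerator = 84.2980
Denominator = 625
COP_x = 0.1349


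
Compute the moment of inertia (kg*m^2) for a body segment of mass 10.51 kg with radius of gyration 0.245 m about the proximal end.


I = m * k^2
I = 10.51 * 0.245^2
k^2 = 0.0600
I = 0.6309


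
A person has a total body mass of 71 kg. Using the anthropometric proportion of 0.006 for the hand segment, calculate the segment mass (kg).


m_segment = body_mass * fraction
m_segment = 71 * 0.006
m_segment = 0.4260


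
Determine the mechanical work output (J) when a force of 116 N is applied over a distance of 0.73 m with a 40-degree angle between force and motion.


W = F * d * cos(theta)
theta = 40 deg = 0.6981 rad
cos(theta) = 0.7660
W = 116 * 0.73 * 0.7660
W = 64.8686


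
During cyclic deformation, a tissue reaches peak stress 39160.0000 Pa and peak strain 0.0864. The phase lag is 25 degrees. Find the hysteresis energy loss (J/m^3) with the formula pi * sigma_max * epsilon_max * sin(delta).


E_loss = pi * sigma_max * epsilon_max * sin(delta)
delta = 25 deg = 0.4363 rad
sin(delta) = 0.4226
E_loss = pi * 39160.0000 * 0.0864 * 0.4226
E_loss = 4492.1532


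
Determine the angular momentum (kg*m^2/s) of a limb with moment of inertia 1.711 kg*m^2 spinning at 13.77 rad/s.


L = I * omega
L = 1.711 * 13.77
L = 23.5605


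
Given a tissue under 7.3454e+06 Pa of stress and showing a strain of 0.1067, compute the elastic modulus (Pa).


E = stress / strain
E = 7.3454e+06 / 0.1067
E = 6.8842e+07


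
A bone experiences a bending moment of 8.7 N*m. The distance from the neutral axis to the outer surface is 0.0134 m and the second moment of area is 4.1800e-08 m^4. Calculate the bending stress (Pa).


sigma = M * c / I
sigma = 8.7 * 0.0134 / 4.1800e-08
M * c = 0.1166
sigma = 2.7890e+06


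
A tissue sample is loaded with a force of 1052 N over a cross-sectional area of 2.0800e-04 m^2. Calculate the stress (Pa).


stress = F / A
stress = 1052 / 2.0800e-04
stress = 5.0577e+06


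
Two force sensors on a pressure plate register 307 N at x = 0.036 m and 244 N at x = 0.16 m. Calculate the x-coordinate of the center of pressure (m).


COP_x = (F1*x1 + F2*x2) / (F1 + F2)
COP_x = (307*0.036 + 244*0.16) / (307 + 244)
Numerator = 50.0920
Denominator = 551
COP_x = 0.0909


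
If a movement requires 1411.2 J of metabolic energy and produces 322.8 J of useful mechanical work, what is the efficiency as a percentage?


eta = (W_mech / E_meta) * 100
eta = (322.8 / 1411.2) * 100
ratio = 0.2287
eta = 22.8741


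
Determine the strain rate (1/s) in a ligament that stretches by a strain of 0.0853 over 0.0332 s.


strain_rate = delta_strain / delta_t
strain_rate = 0.0853 / 0.0332
strain_rate = 2.5693


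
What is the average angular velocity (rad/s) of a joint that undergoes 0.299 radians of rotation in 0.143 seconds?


omega = delta_theta / delta_t
omega = 0.299 / 0.143
omega = 2.0909


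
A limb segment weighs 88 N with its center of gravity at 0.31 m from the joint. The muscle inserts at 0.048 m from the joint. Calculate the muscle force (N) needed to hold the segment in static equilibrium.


F_muscle = W * d_load / d_muscle
F_muscle = 88 * 0.31 / 0.048
Numerator = 27.2800
F_muscle = 568.3333


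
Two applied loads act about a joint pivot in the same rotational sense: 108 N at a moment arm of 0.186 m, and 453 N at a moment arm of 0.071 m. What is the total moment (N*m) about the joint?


M = F1 * d1 + F2 * d2
M = 108 * 0.186 + 453 * 0.071
M = 20.0880 + 32.1630
M = 52.2510


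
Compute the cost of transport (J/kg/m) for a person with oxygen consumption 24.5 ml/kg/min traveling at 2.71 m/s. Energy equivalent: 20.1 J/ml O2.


Power per kg = VO2 * 20.1 / 60
Power per kg = 24.5 * 20.1 / 60 = 8.2075 W/kg
Cost = power_per_kg / speed
Cost = 8.2075 / 2.71
Cost = 3.0286


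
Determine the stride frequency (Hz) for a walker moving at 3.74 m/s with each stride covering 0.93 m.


f = v / stride_length
f = 3.74 / 0.93
f = 4.0215


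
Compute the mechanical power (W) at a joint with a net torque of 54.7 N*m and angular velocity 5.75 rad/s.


P = M * omega
P = 54.7 * 5.75
P = 314.5250


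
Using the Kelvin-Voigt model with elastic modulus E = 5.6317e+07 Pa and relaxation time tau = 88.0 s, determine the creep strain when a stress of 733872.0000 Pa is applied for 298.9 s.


epsilon(t) = (sigma/E) * (1 - exp(-t/tau))
sigma/E = 733872.0000 / 5.6317e+07 = 0.0130
exp(-t/tau) = exp(-298.9 / 88.0) = 0.0335
epsilon = 0.0130 * (1 - 0.0335)
epsilon = 0.0126


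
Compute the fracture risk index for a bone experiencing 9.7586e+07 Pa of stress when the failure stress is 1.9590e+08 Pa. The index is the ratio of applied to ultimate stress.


FRI = applied / ultimate
FRI = 9.7586e+07 / 1.9590e+08
FRI = 0.4981


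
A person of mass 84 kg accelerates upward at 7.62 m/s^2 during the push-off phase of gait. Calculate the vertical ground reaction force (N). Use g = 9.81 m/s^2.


GRF = m * (g + a)
GRF = 84 * (9.81 + 7.62)
GRF = 84 * 17.4300
GRF = 1464.1200


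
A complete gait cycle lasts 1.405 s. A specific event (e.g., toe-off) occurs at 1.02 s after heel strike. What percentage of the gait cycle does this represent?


pct = (event_time / cycle_time) * 100
pct = (1.02 / 1.405) * 100
ratio = 0.7260
pct = 72.5979


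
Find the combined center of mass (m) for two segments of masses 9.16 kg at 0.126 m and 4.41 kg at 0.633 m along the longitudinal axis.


COM = (m1*x1 + m2*x2) / (m1 + m2)
COM = (9.16*0.126 + 4.41*0.633) / (9.16 + 4.41)
Numerator = 3.9457
Denominator = 13.5700
COM = 0.2908


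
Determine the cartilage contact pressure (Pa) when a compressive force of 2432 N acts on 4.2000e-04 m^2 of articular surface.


P = F / A
P = 2432 / 4.2000e-04
P = 5.7905e+06


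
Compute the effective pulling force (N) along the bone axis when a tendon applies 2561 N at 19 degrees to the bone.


F_eff = F_tendon * cos(theta)
theta = 19 deg = 0.3316 rad
cos(theta) = 0.9455
F_eff = 2561 * 0.9455
F_eff = 2421.4731


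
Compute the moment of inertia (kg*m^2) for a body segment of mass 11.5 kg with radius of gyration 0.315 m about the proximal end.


I = m * k^2
I = 11.5 * 0.315^2
k^2 = 0.0992
I = 1.1411


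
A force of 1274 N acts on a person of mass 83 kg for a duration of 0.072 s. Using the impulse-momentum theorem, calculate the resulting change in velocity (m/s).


J = F * dt = 1274 * 0.072 = 91.7280 N*s
delta_v = J / m
delta_v = 91.7280 / 83
delta_v = 1.1052


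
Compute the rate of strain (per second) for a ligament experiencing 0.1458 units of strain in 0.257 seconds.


strain_rate = delta_strain / delta_t
strain_rate = 0.1458 / 0.257
strain_rate = 0.5673


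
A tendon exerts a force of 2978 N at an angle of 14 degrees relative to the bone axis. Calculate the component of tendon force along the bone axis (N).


F_eff = F_tendon * cos(theta)
theta = 14 deg = 0.2443 rad
cos(theta) = 0.9703
F_eff = 2978 * 0.9703
F_eff = 2889.5407


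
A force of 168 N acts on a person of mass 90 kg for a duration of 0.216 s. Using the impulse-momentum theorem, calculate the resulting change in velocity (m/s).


J = F * dt = 168 * 0.216 = 36.2880 N*s
delta_v = J / m
delta_v = 36.2880 / 90
delta_v = 0.4032


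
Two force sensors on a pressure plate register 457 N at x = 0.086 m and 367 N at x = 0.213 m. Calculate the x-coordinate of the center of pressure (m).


COP_x = (F1*x1 + F2*x2) / (F1 + F2)
COP_x = (457*0.086 + 367*0.213) / (457 + 367)
Numerator = 117.4730
Denominator = 824
COP_x = 0.1426


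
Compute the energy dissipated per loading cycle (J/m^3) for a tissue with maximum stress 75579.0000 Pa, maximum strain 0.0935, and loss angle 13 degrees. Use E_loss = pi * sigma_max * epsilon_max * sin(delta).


E_loss = pi * sigma_max * epsilon_max * sin(delta)
delta = 13 deg = 0.2269 rad
sin(delta) = 0.2250
E_loss = pi * 75579.0000 * 0.0935 * 0.2250
E_loss = 4994.0244


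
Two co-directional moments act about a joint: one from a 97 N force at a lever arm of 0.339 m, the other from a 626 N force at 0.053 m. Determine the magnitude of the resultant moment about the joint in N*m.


M = F1 * d1 + F2 * d2
M = 97 * 0.339 + 626 * 0.053
M = 32.8830 + 33.1780
M = 66.0610


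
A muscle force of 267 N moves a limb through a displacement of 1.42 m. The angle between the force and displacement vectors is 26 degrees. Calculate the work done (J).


W = F * d * cos(theta)
theta = 26 deg = 0.4538 rad
cos(theta) = 0.8988
W = 267 * 1.42 * 0.8988
W = 340.7688


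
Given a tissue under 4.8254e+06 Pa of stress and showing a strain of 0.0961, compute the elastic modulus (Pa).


E = stress / strain
E = 4.8254e+06 / 0.0961
E = 5.0212e+07


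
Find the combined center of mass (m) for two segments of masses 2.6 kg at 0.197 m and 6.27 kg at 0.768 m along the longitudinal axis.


COM = (m1*x1 + m2*x2) / (m1 + m2)
COM = (2.6*0.197 + 6.27*0.768) / (2.6 + 6.27)
Numerator = 5.3276
Denominator = 8.8700
COM = 0.6006


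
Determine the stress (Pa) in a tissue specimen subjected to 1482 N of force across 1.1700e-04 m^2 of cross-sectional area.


stress = F / A
stress = 1482 / 1.1700e-04
stress = 1.2667e+07


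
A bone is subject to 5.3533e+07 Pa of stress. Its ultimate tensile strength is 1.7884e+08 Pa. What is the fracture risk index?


FRI = applied / ultimate
FRI = 5.3533e+07 / 1.7884e+08
FRI = 0.2993


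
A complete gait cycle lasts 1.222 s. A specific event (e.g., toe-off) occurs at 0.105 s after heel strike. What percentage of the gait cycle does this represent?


pct = (event_time / cycle_time) * 100
pct = (0.105 / 1.222) * 100
ratio = 0.0859
pct = 8.5925


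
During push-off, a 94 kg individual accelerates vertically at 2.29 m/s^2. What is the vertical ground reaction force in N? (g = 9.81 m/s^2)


GRF = m * (g + a)
GRF = 94 * (9.81 + 2.29)
GRF = 94 * 12.1000
GRF = 1137.4000


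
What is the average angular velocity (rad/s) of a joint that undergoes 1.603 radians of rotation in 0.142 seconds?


omega = delta_theta / delta_t
omega = 1.603 / 0.142
omega = 11.2887


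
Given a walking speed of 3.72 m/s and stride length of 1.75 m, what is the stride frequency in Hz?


f = v / stride_length
f = 3.72 / 1.75
f = 2.1257


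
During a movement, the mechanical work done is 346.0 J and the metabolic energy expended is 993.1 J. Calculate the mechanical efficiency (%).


eta = (W_mech / E_meta) * 100
eta = (346.0 / 993.1) * 100
ratio = 0.3484
eta = 34.8404


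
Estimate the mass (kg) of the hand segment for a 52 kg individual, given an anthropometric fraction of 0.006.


m_segment = body_mass * fraction
m_segment = 52 * 0.006
m_segment = 0.3120


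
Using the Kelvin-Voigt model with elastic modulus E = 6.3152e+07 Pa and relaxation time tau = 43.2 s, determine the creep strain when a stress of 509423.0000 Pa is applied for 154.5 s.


epsilon(t) = (sigma/E) * (1 - exp(-t/tau))
sigma/E = 509423.0000 / 6.3152e+07 = 0.0081
exp(-t/tau) = exp(-154.5 / 43.2) = 0.0280
epsilon = 0.0081 * (1 - 0.0280)
epsilon = 0.0078


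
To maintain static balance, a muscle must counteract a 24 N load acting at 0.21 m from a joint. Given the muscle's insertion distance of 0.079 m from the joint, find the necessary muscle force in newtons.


F_muscle = W * d_load / d_muscle
F_muscle = 24 * 0.21 / 0.079
Numerator = 5.0400
F_muscle = 63.7975


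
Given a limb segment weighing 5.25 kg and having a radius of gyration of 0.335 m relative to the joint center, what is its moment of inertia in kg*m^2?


I = m * k^2
I = 5.25 * 0.335^2
k^2 = 0.1122
I = 0.5892


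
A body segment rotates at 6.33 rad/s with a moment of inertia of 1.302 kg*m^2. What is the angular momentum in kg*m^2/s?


L = I * omega
L = 1.302 * 6.33
L = 8.2417


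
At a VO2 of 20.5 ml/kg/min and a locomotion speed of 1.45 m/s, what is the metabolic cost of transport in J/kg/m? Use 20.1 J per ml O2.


Power per kg = VO2 * 20.1 / 60
Power per kg = 20.5 * 20.1 / 60 = 6.8675 W/kg
Cost = power_per_kg / speed
Cost = 6.8675 / 1.45
Cost = 4.7362


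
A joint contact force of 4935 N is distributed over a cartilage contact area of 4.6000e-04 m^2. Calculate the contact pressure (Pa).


P = F / A
P = 4935 / 4.6000e-04
P = 1.0728e+07


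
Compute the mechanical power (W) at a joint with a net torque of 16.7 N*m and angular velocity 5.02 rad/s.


P = M * omega
P = 16.7 * 5.02
P = 83.8340


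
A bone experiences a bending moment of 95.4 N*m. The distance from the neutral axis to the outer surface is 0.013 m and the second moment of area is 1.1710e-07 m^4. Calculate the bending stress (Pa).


sigma = M * c / I
sigma = 95.4 * 0.013 / 1.1710e-07
M * c = 1.2402
sigma = 1.0591e+07


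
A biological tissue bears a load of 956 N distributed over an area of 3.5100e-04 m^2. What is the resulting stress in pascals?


stress = F / A
stress = 956 / 3.5100e-04
stress = 2.7236e+06


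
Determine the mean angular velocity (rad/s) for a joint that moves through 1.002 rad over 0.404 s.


omega = delta_theta / delta_t
omega = 1.002 / 0.404
omega = 2.4802


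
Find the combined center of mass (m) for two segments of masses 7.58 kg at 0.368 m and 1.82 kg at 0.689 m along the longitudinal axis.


COM = (m1*x1 + m2*x2) / (m1 + m2)
COM = (7.58*0.368 + 1.82*0.689) / (7.58 + 1.82)
Numerator = 4.0434
Denominator = 9.4000
COM = 0.4302


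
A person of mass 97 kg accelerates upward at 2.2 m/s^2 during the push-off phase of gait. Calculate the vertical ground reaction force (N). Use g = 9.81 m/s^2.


GRF = m * (g + a)
GRF = 97 * (9.81 + 2.2)
GRF = 97 * 12.0100
GRF = 1164.9700


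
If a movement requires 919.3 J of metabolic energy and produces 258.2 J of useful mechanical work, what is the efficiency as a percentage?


eta = (W_mech / E_meta) * 100
eta = (258.2 / 919.3) * 100
ratio = 0.2809
eta = 28.0866


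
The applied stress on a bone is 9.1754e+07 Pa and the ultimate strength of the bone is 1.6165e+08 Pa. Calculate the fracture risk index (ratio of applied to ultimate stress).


FRI = applied / ultimate
FRI = 9.1754e+07 / 1.6165e+08
FRI = 0.5676


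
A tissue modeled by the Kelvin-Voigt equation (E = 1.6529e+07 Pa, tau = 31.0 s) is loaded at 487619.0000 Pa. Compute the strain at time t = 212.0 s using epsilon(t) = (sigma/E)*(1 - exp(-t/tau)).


epsilon(t) = (sigma/E) * (1 - exp(-t/tau))
sigma/E = 487619.0000 / 1.6529e+07 = 0.0295
exp(-t/tau) = exp(-212.0 / 31.0) = 0.0011
epsilon = 0.0295 * (1 - 0.0011)
epsilon = 0.0295


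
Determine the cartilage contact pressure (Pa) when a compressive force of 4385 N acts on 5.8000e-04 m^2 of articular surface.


P = F / A
P = 4385 / 5.8000e-04
P = 7.5603e+06


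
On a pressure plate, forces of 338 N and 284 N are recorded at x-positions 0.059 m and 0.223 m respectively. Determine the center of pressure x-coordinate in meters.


COP_x = (F1*x1 + F2*x2) / (F1 + F2)
COP_x = (338*0.059 + 284*0.223) / (338 + 284)
Numerator = 83.2740
Denominator = 622
COP_x = 0.1339


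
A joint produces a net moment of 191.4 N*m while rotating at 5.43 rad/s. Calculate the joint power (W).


P = M * omega
P = 191.4 * 5.43
P = 1039.3020


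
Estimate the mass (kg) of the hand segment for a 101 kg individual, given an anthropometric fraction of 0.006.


m_segment = body_mass * fraction
m_segment = 101 * 0.006
m_segment = 0.6060


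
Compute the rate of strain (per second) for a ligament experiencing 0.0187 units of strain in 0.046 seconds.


strain_rate = delta_strain / delta_t
strain_rate = 0.0187 / 0.046
strain_rate = 0.4065


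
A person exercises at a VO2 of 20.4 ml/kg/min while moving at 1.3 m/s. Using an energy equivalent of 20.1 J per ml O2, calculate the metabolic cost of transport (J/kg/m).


Power per kg = VO2 * 20.1 / 60
Power per kg = 20.4 * 20.1 / 60 = 6.8340 W/kg
Cost = power_per_kg / speed
Cost = 6.8340 / 1.3
Cost = 5.2569


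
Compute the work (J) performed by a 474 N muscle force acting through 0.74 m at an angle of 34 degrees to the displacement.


W = F * d * cos(theta)
theta = 34 deg = 0.5934 rad
cos(theta) = 0.8290
W = 474 * 0.74 * 0.8290
W = 290.7932


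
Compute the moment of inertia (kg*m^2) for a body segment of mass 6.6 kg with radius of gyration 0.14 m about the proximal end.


I = m * k^2
I = 6.6 * 0.14^2
k^2 = 0.0196
I = 0.1294


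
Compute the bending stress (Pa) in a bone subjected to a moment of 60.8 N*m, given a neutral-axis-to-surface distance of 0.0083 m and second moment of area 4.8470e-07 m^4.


sigma = M * c / I
sigma = 60.8 * 0.0083 / 4.8470e-07
M * c = 0.5046
sigma = 1.0411e+06


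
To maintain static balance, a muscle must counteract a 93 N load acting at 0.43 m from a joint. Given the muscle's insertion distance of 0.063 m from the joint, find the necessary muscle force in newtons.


F_muscle = W * d_load / d_muscle
F_muscle = 93 * 0.43 / 0.063
Numerator = 39.9900
F_muscle = 634.7619


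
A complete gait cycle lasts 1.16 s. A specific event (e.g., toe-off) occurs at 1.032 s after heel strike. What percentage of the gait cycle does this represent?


pct = (event_time / cycle_time) * 100
pct = (1.032 / 1.16) * 100
ratio = 0.8897
pct = 88.9655


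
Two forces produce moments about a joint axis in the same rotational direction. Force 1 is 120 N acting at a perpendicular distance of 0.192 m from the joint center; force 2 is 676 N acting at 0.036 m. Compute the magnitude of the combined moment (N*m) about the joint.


M = F1 * d1 + F2 * d2
M = 120 * 0.192 + 676 * 0.036
M = 23.0400 + 24.3360
M = 47.3760


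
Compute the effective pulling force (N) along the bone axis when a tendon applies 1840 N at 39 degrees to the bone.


F_eff = F_tendon * cos(theta)
theta = 39 deg = 0.6807 rad
cos(theta) = 0.7771
F_eff = 1840 * 0.7771
F_eff = 1429.9486


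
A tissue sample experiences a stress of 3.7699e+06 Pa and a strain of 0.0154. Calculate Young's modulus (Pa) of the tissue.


E = stress / strain
E = 3.7699e+06 / 0.0154
E = 2.4480e+08


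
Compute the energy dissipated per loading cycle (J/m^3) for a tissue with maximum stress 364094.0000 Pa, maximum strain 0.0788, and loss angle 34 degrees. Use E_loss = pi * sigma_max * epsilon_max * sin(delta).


E_loss = pi * sigma_max * epsilon_max * sin(delta)
delta = 34 deg = 0.5934 rad
sin(delta) = 0.5592
E_loss = pi * 364094.0000 * 0.0788 * 0.5592
E_loss = 50402.4055


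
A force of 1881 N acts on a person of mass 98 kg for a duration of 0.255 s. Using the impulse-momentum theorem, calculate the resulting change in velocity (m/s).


J = F * dt = 1881 * 0.255 = 479.6550 N*s
delta_v = J / m
delta_v = 479.6550 / 98
delta_v = 4.8944


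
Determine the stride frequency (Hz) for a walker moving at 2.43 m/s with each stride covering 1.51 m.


f = v / stride_length
f = 2.43 / 1.51
f = 1.6093


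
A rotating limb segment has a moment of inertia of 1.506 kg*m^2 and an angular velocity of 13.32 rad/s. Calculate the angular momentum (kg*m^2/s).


L = I * omega
L = 1.506 * 13.32
L = 20.0599


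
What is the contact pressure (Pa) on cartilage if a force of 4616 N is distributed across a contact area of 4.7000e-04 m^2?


P = F / A
P = 4616 / 4.7000e-04
P = 9.8213e+06


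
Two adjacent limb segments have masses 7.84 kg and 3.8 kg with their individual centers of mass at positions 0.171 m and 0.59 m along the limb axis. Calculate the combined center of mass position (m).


COM = (m1*x1 + m2*x2) / (m1 + m2)
COM = (7.84*0.171 + 3.8*0.59) / (7.84 + 3.8)
Numerator = 3.5826
Denominator = 11.6400
COM = 0.3078


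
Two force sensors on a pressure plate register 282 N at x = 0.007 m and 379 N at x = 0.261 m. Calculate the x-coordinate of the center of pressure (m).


COP_x = (F1*x1 + F2*x2) / (F1 + F2)
COP_x = (282*0.007 + 379*0.261) / (282 + 379)
Numerator = 100.8930
Denominator = 661
COP_x = 0.1526


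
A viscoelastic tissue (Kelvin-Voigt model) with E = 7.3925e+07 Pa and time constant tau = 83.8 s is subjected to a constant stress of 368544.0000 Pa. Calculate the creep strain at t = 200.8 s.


epsilon(t) = (sigma/E) * (1 - exp(-t/tau))
sigma/E = 368544.0000 / 7.3925e+07 = 0.0050
exp(-t/tau) = exp(-200.8 / 83.8) = 0.0911
epsilon = 0.0050 * (1 - 0.0911)
epsilon = 0.0045


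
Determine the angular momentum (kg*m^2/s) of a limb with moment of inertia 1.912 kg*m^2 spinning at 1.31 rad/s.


L = I * omega
L = 1.912 * 1.31
L = 2.5047


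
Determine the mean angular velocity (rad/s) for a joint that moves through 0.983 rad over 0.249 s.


omega = delta_theta / delta_t
omega = 0.983 / 0.249
omega = 3.9478


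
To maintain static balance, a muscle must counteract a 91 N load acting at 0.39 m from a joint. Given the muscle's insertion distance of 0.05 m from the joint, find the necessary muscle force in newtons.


F_muscle = W * d_load / d_muscle
F_muscle = 91 * 0.39 / 0.05
Numerator = 35.4900
F_muscle = 709.8000


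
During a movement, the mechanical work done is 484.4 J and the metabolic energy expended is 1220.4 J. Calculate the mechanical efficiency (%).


eta = (W_mech / E_meta) * 100
eta = (484.4 / 1220.4) * 100
ratio = 0.3969
eta = 39.6919


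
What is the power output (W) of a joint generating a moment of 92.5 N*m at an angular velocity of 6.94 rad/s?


P = M * omega
P = 92.5 * 6.94
P = 641.9500


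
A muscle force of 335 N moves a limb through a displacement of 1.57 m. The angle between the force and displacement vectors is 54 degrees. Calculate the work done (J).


W = F * d * cos(theta)
theta = 54 deg = 0.9425 rad
cos(theta) = 0.5878
W = 335 * 1.57 * 0.5878
W = 309.1457


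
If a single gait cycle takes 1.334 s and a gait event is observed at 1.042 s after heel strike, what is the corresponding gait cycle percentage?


pct = (event_time / cycle_time) * 100
pct = (1.042 / 1.334) * 100
ratio = 0.7811
pct = 78.1109


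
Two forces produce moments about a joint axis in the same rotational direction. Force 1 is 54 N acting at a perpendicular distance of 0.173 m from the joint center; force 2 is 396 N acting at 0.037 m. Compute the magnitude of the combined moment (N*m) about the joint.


M = F1 * d1 + F2 * d2
M = 54 * 0.173 + 396 * 0.037
M = 9.3420 + 14.6520
M = 23.9940


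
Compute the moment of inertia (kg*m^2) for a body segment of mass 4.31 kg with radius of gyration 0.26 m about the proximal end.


I = m * k^2
I = 4.31 * 0.26^2
k^2 = 0.0676
I = 0.2914


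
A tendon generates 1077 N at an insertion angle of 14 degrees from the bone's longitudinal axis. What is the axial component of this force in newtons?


F_eff = F_tendon * cos(theta)
theta = 14 deg = 0.2443 rad
cos(theta) = 0.9703
F_eff = 1077 * 0.9703
F_eff = 1045.0085


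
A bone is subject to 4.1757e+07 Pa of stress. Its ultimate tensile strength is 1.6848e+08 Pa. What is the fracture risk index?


FRI = applied / ultimate
FRI = 4.1757e+07 / 1.6848e+08
FRI = 0.2478


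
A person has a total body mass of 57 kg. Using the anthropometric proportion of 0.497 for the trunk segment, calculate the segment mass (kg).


m_segment = body_mass * fraction
m_segment = 57 * 0.497
m_segment = 28.3290


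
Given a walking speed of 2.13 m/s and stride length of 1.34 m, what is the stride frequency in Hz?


f = v / stride_length
f = 2.13 / 1.34
f = 1.5896


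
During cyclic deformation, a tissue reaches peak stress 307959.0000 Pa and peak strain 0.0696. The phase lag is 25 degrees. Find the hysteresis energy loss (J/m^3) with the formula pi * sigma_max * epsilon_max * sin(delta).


E_loss = pi * sigma_max * epsilon_max * sin(delta)
delta = 25 deg = 0.4363 rad
sin(delta) = 0.4226
E_loss = pi * 307959.0000 * 0.0696 * 0.4226
E_loss = 28457.7312


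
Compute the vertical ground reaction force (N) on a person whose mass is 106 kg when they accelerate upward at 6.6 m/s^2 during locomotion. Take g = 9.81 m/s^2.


GRF = m * (g + a)
GRF = 106 * (9.81 + 6.6)
GRF = 106 * 16.4100
GRF = 1739.4600


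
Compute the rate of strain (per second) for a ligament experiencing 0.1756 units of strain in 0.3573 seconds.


strain_rate = delta_strain / delta_t
strain_rate = 0.1756 / 0.3573
strain_rate = 0.4915


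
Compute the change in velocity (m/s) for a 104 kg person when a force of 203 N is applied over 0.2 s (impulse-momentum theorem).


J = F * dt = 203 * 0.2 = 40.6000 N*s
delta_v = J / m
delta_v = 40.6000 / 104
delta_v = 0.3904


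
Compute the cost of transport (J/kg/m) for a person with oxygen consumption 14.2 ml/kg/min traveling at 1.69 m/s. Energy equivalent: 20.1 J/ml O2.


Power per kg = VO2 * 20.1 / 60
Power per kg = 14.2 * 20.1 / 60 = 4.7570 W/kg
Cost = power_per_kg / speed
Cost = 4.7570 / 1.69
Cost = 2.8148


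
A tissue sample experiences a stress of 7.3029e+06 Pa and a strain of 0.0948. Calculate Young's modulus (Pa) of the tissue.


E = stress / strain
E = 7.3029e+06 / 0.0948
E = 7.7035e+07


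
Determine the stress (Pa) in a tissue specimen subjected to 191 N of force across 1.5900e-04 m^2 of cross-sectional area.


stress = F / A
stress = 191 / 1.5900e-04
stress = 1.2013e+06


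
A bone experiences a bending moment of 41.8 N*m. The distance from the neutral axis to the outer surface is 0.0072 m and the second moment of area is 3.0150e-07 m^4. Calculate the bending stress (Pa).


sigma = M * c / I
sigma = 41.8 * 0.0072 / 3.0150e-07
M * c = 0.3010
sigma = 998208.9552


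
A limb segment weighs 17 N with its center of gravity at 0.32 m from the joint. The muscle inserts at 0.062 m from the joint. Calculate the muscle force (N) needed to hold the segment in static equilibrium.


F_muscle = W * d_load / d_muscle
F_muscle = 17 * 0.32 / 0.062
Numerator = 5.4400
F_muscle = 87.7419


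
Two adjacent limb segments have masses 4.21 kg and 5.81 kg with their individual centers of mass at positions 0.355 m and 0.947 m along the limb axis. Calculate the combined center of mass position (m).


COM = (m1*x1 + m2*x2) / (m1 + m2)
COM = (4.21*0.355 + 5.81*0.947) / (4.21 + 5.81)
Numerator = 6.9966
Denominator = 10.0200
COM = 0.6983


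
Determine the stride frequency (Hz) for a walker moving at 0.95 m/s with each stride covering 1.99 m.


f = v / stride_length
f = 0.95 / 1.99
f = 0.4774


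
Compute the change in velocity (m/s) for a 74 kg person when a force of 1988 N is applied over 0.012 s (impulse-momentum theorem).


J = F * dt = 1988 * 0.012 = 23.8560 N*s
delta_v = J / m
delta_v = 23.8560 / 74
delta_v = 0.3224


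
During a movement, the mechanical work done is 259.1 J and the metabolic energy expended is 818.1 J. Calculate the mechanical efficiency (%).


eta = (W_mech / E_meta) * 100
eta = (259.1 / 818.1) * 100
ratio = 0.3167
eta = 31.6709


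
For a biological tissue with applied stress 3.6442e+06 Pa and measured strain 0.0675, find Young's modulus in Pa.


E = stress / strain
E = 3.6442e+06 / 0.0675
E = 5.3988e+07


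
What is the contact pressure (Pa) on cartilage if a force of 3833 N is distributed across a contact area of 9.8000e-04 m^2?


P = F / A
P = 3833 / 9.8000e-04
P = 3.9112e+06


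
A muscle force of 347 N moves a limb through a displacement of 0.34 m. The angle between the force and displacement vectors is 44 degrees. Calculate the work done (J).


W = F * d * cos(theta)
theta = 44 deg = 0.7679 rad
cos(theta) = 0.7193
W = 347 * 0.34 * 0.7193
W = 84.8677


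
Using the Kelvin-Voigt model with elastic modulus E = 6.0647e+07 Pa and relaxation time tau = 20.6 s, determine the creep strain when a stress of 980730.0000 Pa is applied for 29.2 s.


epsilon(t) = (sigma/E) * (1 - exp(-t/tau))
sigma/E = 980730.0000 / 6.0647e+07 = 0.0162
exp(-t/tau) = exp(-29.2 / 20.6) = 0.2423
epsilon = 0.0162 * (1 - 0.2423)
epsilon = 0.0123


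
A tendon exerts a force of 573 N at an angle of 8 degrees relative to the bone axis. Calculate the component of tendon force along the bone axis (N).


F_eff = F_tendon * cos(theta)
theta = 8 deg = 0.1396 rad
cos(theta) = 0.9903
F_eff = 573 * 0.9903
F_eff = 567.4236


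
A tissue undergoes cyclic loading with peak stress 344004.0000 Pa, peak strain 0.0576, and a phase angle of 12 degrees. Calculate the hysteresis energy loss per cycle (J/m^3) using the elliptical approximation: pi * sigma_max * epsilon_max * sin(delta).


E_loss = pi * sigma_max * epsilon_max * sin(delta)
delta = 12 deg = 0.2094 rad
sin(delta) = 0.2079
E_loss = pi * 344004.0000 * 0.0576 * 0.2079
E_loss = 12942.3982


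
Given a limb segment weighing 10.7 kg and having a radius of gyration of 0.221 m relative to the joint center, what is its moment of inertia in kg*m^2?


I = m * k^2
I = 10.7 * 0.221^2
k^2 = 0.0488
I = 0.5226


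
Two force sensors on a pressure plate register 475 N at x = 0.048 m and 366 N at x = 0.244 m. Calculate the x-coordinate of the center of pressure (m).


COP_x = (F1*x1 + F2*x2) / (F1 + F2)
COP_x = (475*0.048 + 366*0.244) / (475 + 366)
Numerator = 112.1040
Denominator = 841
COP_x = 0.1333


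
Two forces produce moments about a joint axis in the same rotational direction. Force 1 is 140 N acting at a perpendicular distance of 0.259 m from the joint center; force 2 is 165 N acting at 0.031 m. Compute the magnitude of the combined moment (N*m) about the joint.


M = F1 * d1 + F2 * d2
M = 140 * 0.259 + 165 * 0.031
M = 36.2600 + 5.1150
M = 41.3750


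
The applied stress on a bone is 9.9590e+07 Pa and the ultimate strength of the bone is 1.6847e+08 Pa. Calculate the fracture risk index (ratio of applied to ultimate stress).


FRI = applied / ultimate
FRI = 9.9590e+07 / 1.6847e+08
FRI = 0.5911


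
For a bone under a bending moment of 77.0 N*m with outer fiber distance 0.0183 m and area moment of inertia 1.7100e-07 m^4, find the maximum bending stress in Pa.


sigma = M * c / I
sigma = 77.0 * 0.0183 / 1.7100e-07
M * c = 1.4091
sigma = 8.2404e+06


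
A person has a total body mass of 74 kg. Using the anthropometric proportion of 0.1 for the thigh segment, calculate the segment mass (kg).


m_segment = body_mass * fraction
m_segment = 74 * 0.1
m_segment = 7.4000


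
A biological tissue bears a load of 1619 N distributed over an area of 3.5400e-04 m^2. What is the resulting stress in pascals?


stress = F / A
stress = 1619 / 3.5400e-04
stress = 4.5734e+06


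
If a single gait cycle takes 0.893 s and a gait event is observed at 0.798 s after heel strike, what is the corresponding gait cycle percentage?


pct = (event_time / cycle_time) * 100
pct = (0.798 / 0.893) * 100
ratio = 0.8936
pct = 89.3617


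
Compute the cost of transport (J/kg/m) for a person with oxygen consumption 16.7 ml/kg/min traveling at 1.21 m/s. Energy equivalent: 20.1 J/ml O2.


Power per kg = VO2 * 20.1 / 60
Power per kg = 16.7 * 20.1 / 60 = 5.5945 W/kg
Cost = power_per_kg / speed
Cost = 5.5945 / 1.21
Cost = 4.6236


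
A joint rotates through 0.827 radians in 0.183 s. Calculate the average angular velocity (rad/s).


omega = delta_theta / delta_t
omega = 0.827 / 0.183
omega = 4.5191


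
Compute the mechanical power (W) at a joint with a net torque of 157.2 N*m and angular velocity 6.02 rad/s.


P = M * omega
P = 157.2 * 6.02
P = 946.3440


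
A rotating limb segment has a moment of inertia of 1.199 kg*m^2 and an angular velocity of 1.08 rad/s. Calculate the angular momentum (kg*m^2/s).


L = I * omega
L = 1.199 * 1.08
L = 1.2949


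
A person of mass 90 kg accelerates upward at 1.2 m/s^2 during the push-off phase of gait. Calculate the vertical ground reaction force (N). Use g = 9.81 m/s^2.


GRF = m * (g + a)
GRF = 90 * (9.81 + 1.2)
GRF = 90 * 11.0100
GRF = 990.9000


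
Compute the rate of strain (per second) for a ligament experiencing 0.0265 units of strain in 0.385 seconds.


strain_rate = delta_strain / delta_t
strain_rate = 0.0265 / 0.385
strain_rate = 0.0688


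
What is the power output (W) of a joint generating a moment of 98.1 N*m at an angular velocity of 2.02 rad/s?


P = M * omega
P = 98.1 * 2.02
P = 198.1620


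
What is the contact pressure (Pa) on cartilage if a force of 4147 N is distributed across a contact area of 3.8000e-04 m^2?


P = F / A
P = 4147 / 3.8000e-04
P = 1.0913e+07


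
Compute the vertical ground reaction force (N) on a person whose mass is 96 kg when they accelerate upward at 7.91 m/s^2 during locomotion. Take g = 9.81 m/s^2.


GRF = m * (g + a)
GRF = 96 * (9.81 + 7.91)
GRF = 96 * 17.7200
GRF = 1701.1200


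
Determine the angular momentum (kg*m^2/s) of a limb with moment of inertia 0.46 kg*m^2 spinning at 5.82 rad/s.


L = I * omega
L = 0.46 * 5.82
L = 2.6772


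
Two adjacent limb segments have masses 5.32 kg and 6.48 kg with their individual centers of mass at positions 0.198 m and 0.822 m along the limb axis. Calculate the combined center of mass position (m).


COM = (m1*x1 + m2*x2) / (m1 + m2)
COM = (5.32*0.198 + 6.48*0.822) / (5.32 + 6.48)
Numerator = 6.3799
Denominator = 11.8000
COM = 0.5407


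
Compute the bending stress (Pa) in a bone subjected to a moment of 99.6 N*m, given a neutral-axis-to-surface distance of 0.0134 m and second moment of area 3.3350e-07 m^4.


sigma = M * c / I
sigma = 99.6 * 0.0134 / 3.3350e-07
M * c = 1.3346
sigma = 4.0019e+06


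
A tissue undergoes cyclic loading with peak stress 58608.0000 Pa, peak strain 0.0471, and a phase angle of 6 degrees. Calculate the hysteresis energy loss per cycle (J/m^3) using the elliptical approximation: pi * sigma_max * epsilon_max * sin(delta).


E_loss = pi * sigma_max * epsilon_max * sin(delta)
delta = 6 deg = 0.1047 rad
sin(delta) = 0.1045
E_loss = pi * 58608.0000 * 0.0471 * 0.1045
E_loss = 906.4884


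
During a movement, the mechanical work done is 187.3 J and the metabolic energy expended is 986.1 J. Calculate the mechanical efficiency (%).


eta = (W_mech / E_meta) * 100
eta = (187.3 / 986.1) * 100
ratio = 0.1899
eta = 18.9940
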